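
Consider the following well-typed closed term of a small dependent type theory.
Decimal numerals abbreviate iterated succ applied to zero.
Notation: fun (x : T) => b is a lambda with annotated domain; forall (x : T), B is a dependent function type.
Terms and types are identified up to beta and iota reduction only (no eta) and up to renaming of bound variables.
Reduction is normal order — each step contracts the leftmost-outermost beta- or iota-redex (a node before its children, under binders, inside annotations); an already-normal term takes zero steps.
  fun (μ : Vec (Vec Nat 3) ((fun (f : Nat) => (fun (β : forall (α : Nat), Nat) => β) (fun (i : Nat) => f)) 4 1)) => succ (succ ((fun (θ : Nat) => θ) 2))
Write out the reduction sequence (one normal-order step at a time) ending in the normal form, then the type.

reduction (normal order):
  fun (μ : Vec (Vec Nat 3) ((fun (f : Nat) => (fun (β : forall (α : Nat), Nat) => β) (fun (i : Nat) => f)) 4 1)) => succ (succ ((fun (θ : Nat) => θ) 2))
  ~> fun (μ : Vec (Vec Nat 3) ((fun (f : forall (β : Nat), Nat) => f) (fun (α : Nat) => 4) 1)) => succ (succ ((fun (i : Nat) => i) 2))
  ~> fun (μ : Vec (Vec Nat 3) ((fun (f : Nat) => 4) 1)) => succ (succ ((fun (β : Nat) => β) 2))
  ~> fun (μ : Vec (Vec Nat 3) 4) => succ (succ ((fun (f : Nat) => f) 2))
  ~> fun (μ : Vec (Vec Nat 3) 4) => 4
inferred type:
  forall (μ : Vec (Vec Nat 3) 4), Nat


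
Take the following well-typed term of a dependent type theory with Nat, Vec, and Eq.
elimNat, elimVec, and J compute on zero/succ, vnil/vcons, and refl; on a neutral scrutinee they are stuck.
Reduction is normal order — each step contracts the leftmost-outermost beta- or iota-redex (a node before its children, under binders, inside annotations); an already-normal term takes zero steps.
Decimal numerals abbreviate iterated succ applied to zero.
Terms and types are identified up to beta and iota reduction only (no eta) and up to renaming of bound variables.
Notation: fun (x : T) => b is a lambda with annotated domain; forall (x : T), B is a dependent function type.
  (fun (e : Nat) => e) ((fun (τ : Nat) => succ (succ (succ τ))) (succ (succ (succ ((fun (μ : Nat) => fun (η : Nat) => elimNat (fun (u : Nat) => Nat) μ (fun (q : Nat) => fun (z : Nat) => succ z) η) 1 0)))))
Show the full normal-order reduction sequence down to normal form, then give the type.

normal-order reduction:
  (fun (e : Nat) => e) ((fun (τ : Nat) => succ (succ (succ τ))) (succ (succ (succ ((fun (μ : Nat) => fun (η : Nat) => elimNat (fun (u : Nat) => Nat) μ (fun (q : Nat) => fun (z : Nat) => succ z) η) 1 0)))))
  ~> (fun (e : Nat) => succ (succ (succ e))) (succ (succ (succ ((fun (τ : Nat) => fun (μ : Nat) => elimNat (fun (η : Nat) => Nat) τ (fun (u : Nat) => fun (q : Nat) => succ q) μ) 1 0))))
  ~> succ (succ (succ (succ (succ (succ ((fun (e : Nat) => fun (τ : Nat) => elimNat (fun (μ : Nat) => Nat) e (fun (η : Nat) => fun (u : Nat) => succ u) τ) 1 0))))))
  ~> succ (succ (succ (succ (succ (succ ((fun (e : Nat) => elimNat (fun (τ : Nat) => Nat) 1 (fun (μ : Nat) => fun (η : Nat) => succ η) e) 0))))))
  ~> succ (succ (succ (succ (succ (succ (elimNat (fun (e : Nat) => Nat) 1 (fun (τ : Nat) => fun (μ : Nat) => succ μ) 0))))))
  ~> 7
inferred type:
  Nat


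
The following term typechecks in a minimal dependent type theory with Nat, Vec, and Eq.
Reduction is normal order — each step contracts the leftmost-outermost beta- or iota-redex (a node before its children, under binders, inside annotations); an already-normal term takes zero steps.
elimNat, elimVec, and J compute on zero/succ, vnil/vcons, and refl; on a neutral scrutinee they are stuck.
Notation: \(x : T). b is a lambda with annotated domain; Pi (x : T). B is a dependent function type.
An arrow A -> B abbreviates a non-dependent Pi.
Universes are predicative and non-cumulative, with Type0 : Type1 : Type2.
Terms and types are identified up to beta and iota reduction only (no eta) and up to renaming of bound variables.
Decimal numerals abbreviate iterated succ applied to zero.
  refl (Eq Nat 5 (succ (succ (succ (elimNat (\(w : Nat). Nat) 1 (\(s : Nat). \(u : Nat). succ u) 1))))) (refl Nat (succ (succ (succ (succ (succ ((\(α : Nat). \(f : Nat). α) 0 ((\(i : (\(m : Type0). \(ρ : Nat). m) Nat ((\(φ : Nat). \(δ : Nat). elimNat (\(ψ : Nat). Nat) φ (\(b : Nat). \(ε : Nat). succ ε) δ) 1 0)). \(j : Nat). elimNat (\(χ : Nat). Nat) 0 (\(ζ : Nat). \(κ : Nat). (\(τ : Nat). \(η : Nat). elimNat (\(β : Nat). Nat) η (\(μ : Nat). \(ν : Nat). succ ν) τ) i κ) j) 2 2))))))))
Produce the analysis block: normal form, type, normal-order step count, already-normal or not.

resulting normal form:
  refl (Eq Nat 5 5) (refl Nat 5)
inferred type:
  Eq (Eq Nat 5 5) (refl Nat 5) (refl Nat 5)
steps to reach normal form (normal order): 6
term was already normal: no
first contracted redex: an elimNat iota-redex


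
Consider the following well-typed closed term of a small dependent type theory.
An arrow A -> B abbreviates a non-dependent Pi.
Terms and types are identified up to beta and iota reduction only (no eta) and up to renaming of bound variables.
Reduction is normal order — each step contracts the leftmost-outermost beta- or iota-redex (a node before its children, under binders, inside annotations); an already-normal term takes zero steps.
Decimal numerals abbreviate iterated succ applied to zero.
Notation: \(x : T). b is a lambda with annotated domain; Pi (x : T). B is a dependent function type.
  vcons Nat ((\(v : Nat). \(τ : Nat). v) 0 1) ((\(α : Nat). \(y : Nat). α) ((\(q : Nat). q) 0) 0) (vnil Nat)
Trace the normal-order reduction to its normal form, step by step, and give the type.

reduction (normal order):
  vcons Nat ((\(v : Nat). \(τ : Nat). v) 0 1) ((\(α : Nat). \(y : Nat). α) ((\(q : Nat). q) 0) 0) (vnil Nat)
  ~> vcons Nat ((\(v : Nat). 0) 1) ((\(τ : Nat). \(α : Nat). τ) ((\(y : Nat). y) 0) 0) (vnil Nat)
  ~> vcons Nat 0 ((\(v : Nat). \(τ : Nat). v) ((\(α : Nat). α) 0) 0) (vnil Nat)
  ~> vcons Nat 0 ((\(v : Nat). (\(τ : Nat). τ) 0) 0) (vnil Nat)
  ~> vcons Nat 0 ((\(v : Nat). v) 0) (vnil Nat)
  ~> vcons Nat 0 0 (vnil Nat)
inferred type:
  Vec Nat 1


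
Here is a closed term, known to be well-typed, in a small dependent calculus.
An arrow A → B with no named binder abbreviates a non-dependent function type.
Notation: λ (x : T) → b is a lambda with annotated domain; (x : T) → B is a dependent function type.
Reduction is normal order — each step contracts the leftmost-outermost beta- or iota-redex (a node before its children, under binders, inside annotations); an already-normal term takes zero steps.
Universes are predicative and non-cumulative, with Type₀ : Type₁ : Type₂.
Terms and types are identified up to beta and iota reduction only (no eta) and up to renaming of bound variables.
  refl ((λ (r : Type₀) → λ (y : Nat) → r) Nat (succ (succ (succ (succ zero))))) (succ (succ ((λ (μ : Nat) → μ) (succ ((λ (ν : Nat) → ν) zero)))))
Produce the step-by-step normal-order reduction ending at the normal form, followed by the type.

normal-order reduction:
  refl ((λ (r : Type₀) → λ (y : Nat) → r) Nat (succ (succ (succ (succ zero))))) (succ (succ ((λ (μ : Nat) → μ) (succ ((λ (ν : Nat) → ν) zero)))))
  ~> refl ((λ (r : Nat) → Nat) (succ (succ (succ (succ zero))))) (succ (succ ((λ (y : Nat) → y) (succ ((λ (μ : Nat) → μ) zero)))))
  ~> refl Nat (succ (succ ((λ (r : Nat) → r) (succ ((λ (y : Nat) → y) zero)))))
  ~> refl Nat (succ (succ (succ ((λ (r : Nat) → r) zero))))
  ~> refl Nat (succ (succ (succ zero)))
type:
  Eq Nat (succ (succ (succ zero))) (succ (succ (succ zero)))


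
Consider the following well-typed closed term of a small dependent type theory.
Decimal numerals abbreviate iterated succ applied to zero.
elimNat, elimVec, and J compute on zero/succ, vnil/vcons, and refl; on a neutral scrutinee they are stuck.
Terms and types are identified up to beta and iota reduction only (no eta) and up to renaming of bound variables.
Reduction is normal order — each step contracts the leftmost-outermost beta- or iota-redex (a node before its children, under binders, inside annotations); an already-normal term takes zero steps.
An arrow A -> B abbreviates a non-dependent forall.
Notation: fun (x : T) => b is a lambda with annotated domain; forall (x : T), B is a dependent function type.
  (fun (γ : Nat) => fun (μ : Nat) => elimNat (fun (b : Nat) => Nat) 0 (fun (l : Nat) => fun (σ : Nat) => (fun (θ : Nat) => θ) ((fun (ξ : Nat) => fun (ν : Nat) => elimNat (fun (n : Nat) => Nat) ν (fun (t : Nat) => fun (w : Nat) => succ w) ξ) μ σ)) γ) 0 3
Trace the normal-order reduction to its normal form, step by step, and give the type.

normal-order reduction sequence:
  (fun (γ : Nat) => fun (μ : Nat) => elimNat (fun (b : Nat) => Nat) 0 (fun (l : Nat) => fun (σ : Nat) => (fun (θ : Nat) => θ) ((fun (ξ : Nat) => fun (ν : Nat) => elimNat (fun (n : Nat) => Nat) ν (fun (t : Nat) => fun (w : Nat) => succ w) ξ) μ σ)) γ) 0 3
  ~> (fun (γ : Nat) => elimNat (fun (μ : Nat) => Nat) 0 (fun (b : Nat) => fun (l : Nat) => (fun (σ : Nat) => σ) ((fun (θ : Nat) => fun (ξ : Nat) => elimNat (fun (ν : Nat) => Nat) ξ (fun (n : Nat) => fun (t : Nat) => succ t) θ) γ l)) 0) 3
  ~> elimNat (fun (γ : Nat) => Nat) 0 (fun (μ : Nat) => fun (b : Nat) => (fun (l : Nat) => l) ((fun (σ : Nat) => fun (θ : Nat) => elimNat (fun (ξ : Nat) => Nat) θ (fun (ν : Nat) => fun (n : Nat) => succ n) σ) 3 b)) 0
  ~> 0
inferred type:
  Nat


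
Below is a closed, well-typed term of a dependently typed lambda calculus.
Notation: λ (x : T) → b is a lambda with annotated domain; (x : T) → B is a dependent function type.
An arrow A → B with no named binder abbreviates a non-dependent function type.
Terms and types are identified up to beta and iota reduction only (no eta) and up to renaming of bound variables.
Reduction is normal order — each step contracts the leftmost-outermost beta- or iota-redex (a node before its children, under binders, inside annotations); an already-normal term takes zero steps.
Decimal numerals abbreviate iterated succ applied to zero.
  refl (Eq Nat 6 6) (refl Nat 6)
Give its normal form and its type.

resulting normal form:
  refl (Eq Nat 6 6) (refl Nat 6)
type:
  Eq (Eq Nat 6 6) (refl Nat 6) (refl Nat 6)
observation: no redex remains anywhere in the term; it is its own normal form.


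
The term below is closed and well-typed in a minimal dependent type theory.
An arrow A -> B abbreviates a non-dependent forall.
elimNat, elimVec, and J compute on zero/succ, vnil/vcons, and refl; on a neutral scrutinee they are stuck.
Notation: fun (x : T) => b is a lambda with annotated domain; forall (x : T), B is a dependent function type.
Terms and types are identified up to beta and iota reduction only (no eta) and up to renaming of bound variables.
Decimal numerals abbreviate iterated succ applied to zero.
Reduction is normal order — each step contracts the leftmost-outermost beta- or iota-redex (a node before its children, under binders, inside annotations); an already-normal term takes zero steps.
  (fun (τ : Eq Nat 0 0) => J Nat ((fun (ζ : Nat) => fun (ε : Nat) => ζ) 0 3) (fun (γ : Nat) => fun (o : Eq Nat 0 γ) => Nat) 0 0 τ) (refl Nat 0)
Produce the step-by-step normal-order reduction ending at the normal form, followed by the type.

reduction (normal order):
  (fun (τ : Eq Nat 0 0) => J Nat ((fun (ζ : Nat) => fun (ε : Nat) => ζ) 0 3) (fun (γ : Nat) => fun (o : Eq Nat 0 γ) => Nat) 0 0 τ) (refl Nat 0)
  ~> J Nat ((fun (τ : Nat) => fun (ζ : Nat) => τ) 0 3) (fun (ε : Nat) => fun (γ : Eq Nat 0 ε) => Nat) 0 0 (refl Nat 0)
  ~> 0
type:
  Nat


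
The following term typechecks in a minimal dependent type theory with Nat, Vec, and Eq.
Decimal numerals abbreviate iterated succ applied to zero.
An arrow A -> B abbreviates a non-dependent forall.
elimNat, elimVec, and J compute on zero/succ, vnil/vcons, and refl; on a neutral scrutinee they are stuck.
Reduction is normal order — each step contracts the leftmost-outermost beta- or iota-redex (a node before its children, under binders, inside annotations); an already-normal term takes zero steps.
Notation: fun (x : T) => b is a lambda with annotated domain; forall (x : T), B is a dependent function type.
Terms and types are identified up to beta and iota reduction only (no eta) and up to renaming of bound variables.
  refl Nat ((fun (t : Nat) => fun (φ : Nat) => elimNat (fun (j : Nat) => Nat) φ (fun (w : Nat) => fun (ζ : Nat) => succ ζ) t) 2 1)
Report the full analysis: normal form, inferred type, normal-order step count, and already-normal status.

normal form:
  refl Nat 3
the term's type:
  Eq Nat 3 3
steps to reach normal form (normal order): 9
term was already normal: no
first redex: a beta-redex


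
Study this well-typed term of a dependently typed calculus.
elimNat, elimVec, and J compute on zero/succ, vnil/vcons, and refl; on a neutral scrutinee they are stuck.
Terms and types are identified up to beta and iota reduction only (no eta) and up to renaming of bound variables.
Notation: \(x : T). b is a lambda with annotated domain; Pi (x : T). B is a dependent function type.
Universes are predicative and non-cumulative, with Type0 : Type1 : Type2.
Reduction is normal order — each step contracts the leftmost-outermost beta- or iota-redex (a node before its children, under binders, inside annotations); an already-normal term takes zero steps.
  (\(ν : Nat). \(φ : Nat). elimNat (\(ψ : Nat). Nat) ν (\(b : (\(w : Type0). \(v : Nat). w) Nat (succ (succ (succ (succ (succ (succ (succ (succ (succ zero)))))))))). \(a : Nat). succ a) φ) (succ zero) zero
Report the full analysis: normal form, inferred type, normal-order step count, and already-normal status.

normal form:
  succ zero
the term's type:
  Nat
steps to reach normal form (normal order): 3
term was already normal: no
first contracted redex: a beta-redex


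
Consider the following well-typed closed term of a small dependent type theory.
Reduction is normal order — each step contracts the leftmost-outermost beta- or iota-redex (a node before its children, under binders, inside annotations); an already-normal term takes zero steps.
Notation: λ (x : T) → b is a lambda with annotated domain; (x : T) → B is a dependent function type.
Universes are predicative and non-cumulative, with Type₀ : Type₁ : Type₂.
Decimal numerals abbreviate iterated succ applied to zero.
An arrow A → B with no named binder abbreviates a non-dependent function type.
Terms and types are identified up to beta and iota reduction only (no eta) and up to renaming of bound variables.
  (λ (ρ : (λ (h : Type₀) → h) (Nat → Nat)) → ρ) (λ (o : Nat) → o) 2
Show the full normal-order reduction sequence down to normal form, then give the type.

normal-order reduction sequence:
  (λ (ρ : (λ (h : Type₀) → h) (Nat → Nat)) → ρ) (λ (o : Nat) → o) 2
  ~> (λ (ρ : Nat) → ρ) 2
  ~> 2
the term's type:
  Nat


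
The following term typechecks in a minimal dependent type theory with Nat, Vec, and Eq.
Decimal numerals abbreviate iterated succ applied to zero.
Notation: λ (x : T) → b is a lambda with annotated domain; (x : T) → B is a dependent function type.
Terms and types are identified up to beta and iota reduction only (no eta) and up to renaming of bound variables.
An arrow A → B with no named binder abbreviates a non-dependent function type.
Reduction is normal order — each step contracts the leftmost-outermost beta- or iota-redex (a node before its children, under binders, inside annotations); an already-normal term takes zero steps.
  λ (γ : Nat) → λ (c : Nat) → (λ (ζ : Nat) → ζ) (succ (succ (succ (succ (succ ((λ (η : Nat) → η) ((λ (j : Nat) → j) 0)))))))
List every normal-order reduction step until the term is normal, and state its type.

reduction (normal order):
  λ (γ : Nat) → λ (c : Nat) → (λ (ζ : Nat) → ζ) (succ (succ (succ (succ (succ ((λ (η : Nat) → η) ((λ (j : Nat) → j) 0)))))))
  ~> λ (γ : Nat) → λ (c : Nat) → succ (succ (succ (succ (succ ((λ (ζ : Nat) → ζ) ((λ (η : Nat) → η) 0))))))
  ~> λ (γ : Nat) → λ (c : Nat) → succ (succ (succ (succ (succ ((λ (ζ : Nat) → ζ) 0)))))
  ~> λ (γ : Nat) → λ (c : Nat) → 5
inferred type:
  Nat → Nat → Nat


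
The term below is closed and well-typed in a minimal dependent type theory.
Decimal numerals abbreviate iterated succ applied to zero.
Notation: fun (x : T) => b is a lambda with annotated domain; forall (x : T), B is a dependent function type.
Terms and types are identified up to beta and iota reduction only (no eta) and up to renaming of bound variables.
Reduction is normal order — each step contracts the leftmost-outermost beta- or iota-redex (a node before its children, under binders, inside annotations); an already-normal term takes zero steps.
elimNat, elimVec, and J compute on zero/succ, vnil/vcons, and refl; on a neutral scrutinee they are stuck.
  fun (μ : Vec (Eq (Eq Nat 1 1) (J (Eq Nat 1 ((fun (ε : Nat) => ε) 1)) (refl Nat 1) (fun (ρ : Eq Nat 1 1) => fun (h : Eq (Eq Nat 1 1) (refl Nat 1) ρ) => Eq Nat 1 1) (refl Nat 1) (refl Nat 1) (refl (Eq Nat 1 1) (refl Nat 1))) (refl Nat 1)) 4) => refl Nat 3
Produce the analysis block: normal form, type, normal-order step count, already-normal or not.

resulting normal form:
  fun (μ : Vec (Eq (Eq Nat 1 1) (refl Nat 1) (refl Nat 1)) 4) => refl Nat 3
inferred type:
  forall (μ : Vec (Eq (Eq Nat 1 1) (refl Nat 1) (refl Nat 1)) 4), Eq Nat 3 3
steps to reach normal form (normal order): 1
already normal: no
first contracted redex: a J iota-redex


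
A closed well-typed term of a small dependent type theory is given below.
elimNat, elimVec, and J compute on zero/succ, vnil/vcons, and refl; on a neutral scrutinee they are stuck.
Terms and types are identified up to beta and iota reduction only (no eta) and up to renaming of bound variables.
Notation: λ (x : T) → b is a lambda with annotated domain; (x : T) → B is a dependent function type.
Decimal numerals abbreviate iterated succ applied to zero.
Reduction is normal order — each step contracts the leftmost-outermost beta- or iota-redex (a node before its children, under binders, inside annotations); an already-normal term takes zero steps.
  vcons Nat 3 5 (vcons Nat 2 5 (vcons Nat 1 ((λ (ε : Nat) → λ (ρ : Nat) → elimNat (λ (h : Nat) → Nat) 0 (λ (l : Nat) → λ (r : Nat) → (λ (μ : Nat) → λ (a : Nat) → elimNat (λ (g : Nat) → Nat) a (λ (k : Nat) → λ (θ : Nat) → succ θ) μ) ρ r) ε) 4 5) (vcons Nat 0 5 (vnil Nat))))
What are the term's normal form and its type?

resulting normal form:
  vcons Nat 3 5 (vcons Nat 2 5 (vcons Nat 1 20 (vcons Nat 0 5 (vnil Nat))))
the term's type:
  Vec Nat 4
observation: the leftmost-outermost redex is a beta-redex, and normalization takes 87 steps.


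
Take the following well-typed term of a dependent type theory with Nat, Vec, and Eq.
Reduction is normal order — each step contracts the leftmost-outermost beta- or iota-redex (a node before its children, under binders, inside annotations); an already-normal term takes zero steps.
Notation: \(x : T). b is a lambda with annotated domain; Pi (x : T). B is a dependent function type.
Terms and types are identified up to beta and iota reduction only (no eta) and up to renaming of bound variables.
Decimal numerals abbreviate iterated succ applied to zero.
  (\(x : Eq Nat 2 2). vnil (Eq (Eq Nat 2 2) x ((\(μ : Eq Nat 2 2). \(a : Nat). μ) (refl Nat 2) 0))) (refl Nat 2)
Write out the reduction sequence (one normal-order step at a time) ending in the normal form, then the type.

normal-order reduction sequence:
  (\(x : Eq Nat 2 2). vnil (Eq (Eq Nat 2 2) x ((\(μ : Eq Nat 2 2). \(a : Nat). μ) (refl Nat 2) 0))) (refl Nat 2)
  ~> vnil (Eq (Eq Nat 2 2) (refl Nat 2) ((\(x : Eq Nat 2 2). \(μ : Nat). x) (refl Nat 2) 0))
  ~> vnil (Eq (Eq Nat 2 2) (refl Nat 2) ((\(x : Nat). refl Nat 2) 0))
  ~> vnil (Eq (Eq Nat 2 2) (refl Nat 2) (refl Nat 2))
the term's type:
  Vec (Eq (Eq Nat 2 2) (refl Nat 2) (refl Nat 2)) 0


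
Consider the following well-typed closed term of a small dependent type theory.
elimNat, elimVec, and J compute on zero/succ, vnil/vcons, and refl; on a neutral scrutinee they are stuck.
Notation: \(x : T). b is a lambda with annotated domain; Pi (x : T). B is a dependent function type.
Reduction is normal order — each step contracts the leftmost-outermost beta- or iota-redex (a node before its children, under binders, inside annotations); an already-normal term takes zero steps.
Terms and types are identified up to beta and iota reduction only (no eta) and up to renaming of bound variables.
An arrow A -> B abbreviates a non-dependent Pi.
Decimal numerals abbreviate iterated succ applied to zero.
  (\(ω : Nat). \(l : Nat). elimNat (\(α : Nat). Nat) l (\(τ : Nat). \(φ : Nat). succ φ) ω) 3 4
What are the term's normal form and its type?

resulting normal form:
  7
the term's type:
  Nat
observation: the leftmost-outermost redex is a beta-redex, and normalization takes 12 steps.


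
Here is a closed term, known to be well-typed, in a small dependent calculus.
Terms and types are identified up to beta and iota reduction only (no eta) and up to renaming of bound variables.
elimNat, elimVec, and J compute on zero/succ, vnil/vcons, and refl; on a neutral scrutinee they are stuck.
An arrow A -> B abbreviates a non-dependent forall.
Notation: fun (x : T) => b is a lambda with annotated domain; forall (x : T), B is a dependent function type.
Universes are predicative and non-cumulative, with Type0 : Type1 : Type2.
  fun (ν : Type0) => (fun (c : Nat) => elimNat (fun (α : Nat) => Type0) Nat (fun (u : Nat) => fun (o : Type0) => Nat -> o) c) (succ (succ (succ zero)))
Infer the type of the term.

inferred type:
  Type0 -> Type0


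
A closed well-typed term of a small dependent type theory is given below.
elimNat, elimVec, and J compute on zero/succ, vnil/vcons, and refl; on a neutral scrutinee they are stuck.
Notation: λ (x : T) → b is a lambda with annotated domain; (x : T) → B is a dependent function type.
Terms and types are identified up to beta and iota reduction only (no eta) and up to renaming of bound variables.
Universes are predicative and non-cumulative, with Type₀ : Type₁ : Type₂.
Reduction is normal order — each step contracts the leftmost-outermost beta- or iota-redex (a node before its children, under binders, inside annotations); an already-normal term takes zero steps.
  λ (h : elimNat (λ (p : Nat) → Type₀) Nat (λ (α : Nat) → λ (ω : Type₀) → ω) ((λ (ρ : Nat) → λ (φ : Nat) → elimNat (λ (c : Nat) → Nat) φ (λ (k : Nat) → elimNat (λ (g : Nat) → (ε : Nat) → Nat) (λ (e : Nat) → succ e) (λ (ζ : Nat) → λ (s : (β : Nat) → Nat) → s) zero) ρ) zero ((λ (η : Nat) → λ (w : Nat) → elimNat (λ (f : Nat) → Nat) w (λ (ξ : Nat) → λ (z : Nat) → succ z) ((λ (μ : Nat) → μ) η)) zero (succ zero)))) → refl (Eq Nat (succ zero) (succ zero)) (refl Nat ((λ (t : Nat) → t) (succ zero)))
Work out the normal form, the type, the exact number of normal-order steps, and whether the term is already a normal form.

resulting normal form:
  λ (h : Nat) → refl (Eq Nat (succ zero) (succ zero)) (refl Nat (succ zero))
inferred type:
  (h : Nat) → Eq (Eq Nat (succ zero) (succ zero)) (refl Nat (succ zero)) (refl Nat (succ zero))
steps to reach normal form (normal order): 12
already normal: no
first redex: a beta-redex


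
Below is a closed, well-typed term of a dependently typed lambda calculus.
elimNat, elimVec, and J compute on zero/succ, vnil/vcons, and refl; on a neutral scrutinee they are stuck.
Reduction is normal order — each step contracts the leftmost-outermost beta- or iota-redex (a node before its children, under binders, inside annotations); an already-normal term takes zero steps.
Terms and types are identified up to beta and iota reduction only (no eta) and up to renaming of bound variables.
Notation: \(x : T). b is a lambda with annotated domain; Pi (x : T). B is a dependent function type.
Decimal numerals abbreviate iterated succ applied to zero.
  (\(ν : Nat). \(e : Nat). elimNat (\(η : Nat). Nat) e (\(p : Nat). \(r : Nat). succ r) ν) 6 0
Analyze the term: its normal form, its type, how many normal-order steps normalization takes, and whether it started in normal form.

normal form:
  6
the term's type:
  Nat
reduction steps (normal order): 21
term was already normal: no
first redex: a beta-redex


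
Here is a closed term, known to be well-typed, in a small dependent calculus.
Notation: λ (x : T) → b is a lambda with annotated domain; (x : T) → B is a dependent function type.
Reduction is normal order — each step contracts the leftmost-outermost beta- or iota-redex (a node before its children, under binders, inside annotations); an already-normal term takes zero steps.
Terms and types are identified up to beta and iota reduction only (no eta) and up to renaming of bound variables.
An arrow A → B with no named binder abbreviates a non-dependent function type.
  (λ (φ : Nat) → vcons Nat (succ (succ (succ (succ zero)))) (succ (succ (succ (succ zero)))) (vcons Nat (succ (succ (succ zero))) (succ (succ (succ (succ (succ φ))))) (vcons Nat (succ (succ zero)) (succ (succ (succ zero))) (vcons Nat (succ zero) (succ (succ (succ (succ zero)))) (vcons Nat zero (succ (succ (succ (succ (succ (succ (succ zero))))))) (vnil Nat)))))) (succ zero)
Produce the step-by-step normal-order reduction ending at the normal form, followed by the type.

normal-order reduction sequence:
  (λ (φ : Nat) → vcons Nat (succ (succ (succ (succ zero)))) (succ (succ (succ (succ zero)))) (vcons Nat (succ (succ (succ zero))) (succ (succ (succ (succ (succ φ))))) (vcons Nat (succ (succ zero)) (succ (succ (succ zero))) (vcons Nat (succ zero) (succ (succ (succ (succ zero)))) (vcons Nat zero (succ (succ (succ (succ (succ (succ (succ zero))))))) (vnil Nat)))))) (succ zero)
  ~> vcons Nat (succ (succ (succ (succ zero)))) (succ (succ (succ (succ zero)))) (vcons Nat (succ (succ (succ zero))) (succ (succ (succ (succ (succ (succ zero)))))) (vcons Nat (succ (succ zero)) (succ (succ (succ zero))) (vcons Nat (succ zero) (succ (succ (succ (succ zero)))) (vcons Nat zero (succ (succ (succ (succ (succ (succ (succ zero))))))) (vnil Nat)))))
type:
  Vec Nat (succ (succ (succ (succ (succ zero)))))


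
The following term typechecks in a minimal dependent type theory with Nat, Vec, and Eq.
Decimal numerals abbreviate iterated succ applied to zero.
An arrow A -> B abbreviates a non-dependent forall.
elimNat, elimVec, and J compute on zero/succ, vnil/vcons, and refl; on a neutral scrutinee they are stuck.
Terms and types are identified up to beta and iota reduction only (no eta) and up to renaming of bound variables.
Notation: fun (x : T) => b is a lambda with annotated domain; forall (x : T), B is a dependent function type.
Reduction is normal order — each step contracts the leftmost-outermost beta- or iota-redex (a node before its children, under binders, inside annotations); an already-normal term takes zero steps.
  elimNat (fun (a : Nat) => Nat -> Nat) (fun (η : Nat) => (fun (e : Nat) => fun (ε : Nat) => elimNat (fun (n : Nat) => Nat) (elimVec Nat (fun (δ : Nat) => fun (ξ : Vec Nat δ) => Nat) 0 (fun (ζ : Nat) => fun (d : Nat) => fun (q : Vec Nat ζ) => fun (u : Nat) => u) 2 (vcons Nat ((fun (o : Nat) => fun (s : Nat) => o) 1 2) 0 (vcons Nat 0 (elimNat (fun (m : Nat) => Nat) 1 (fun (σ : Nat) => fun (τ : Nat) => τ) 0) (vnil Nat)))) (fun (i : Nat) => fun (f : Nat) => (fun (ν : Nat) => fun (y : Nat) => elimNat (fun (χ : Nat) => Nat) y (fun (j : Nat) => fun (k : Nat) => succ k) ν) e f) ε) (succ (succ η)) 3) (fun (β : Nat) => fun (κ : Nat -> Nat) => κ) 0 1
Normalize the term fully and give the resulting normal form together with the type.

reduced normal form:
  9
inferred type:
  Nat


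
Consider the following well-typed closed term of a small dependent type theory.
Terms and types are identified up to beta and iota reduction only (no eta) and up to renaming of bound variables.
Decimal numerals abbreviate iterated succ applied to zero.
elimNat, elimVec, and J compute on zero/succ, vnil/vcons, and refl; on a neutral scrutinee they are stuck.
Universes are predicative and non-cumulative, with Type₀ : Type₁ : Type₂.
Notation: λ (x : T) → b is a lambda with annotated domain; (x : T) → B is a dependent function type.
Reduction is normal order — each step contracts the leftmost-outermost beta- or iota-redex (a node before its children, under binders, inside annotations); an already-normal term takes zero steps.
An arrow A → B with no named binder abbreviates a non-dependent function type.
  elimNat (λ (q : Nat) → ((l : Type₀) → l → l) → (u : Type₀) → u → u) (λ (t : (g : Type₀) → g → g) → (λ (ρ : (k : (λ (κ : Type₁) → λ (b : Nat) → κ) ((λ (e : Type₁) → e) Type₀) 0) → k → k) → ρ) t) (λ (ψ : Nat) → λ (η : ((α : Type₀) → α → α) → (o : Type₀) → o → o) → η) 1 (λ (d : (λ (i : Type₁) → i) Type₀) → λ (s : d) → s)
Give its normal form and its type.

reduced normal form:
  λ (q : Type₀) → λ (l : q) → l
type:
  (q : Type₀) → q → q
observation: the term reaches its normal form after 7 normal-order steps.


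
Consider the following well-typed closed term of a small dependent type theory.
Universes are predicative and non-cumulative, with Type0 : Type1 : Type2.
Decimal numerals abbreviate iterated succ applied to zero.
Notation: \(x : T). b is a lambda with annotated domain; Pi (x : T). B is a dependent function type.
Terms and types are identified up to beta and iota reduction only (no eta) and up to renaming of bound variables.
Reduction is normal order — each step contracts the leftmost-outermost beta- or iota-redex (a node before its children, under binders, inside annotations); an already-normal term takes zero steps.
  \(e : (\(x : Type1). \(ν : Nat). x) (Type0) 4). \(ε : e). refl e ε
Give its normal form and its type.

reduced normal form:
  \(e : Type0). \(x : e). refl e x
type:
  Pi (e : Type0). Pi (x : e). Eq e x x
observation: 2 normal-order steps separate the term from its normal form.


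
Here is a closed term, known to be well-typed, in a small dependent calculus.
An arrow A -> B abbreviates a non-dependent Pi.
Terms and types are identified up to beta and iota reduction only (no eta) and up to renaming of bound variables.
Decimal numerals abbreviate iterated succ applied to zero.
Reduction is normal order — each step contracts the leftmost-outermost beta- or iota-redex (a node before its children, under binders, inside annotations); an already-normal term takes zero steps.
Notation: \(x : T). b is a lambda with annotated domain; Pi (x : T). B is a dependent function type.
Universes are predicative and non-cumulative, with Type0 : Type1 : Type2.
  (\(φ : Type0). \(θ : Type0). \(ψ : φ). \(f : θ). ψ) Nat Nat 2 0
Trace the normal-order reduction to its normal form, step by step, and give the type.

normal-order reduction sequence:
  (\(φ : Type0). \(θ : Type0). \(ψ : φ). \(f : θ). ψ) Nat Nat 2 0
  ~> (\(φ : Type0). \(θ : Nat). \(ψ : φ). θ) Nat 2 0
  ~> (\(φ : Nat). \(θ : Nat). φ) 2 0
  ~> (\(φ : Nat). 2) 0
  ~> 2
inferred type:
  Nat


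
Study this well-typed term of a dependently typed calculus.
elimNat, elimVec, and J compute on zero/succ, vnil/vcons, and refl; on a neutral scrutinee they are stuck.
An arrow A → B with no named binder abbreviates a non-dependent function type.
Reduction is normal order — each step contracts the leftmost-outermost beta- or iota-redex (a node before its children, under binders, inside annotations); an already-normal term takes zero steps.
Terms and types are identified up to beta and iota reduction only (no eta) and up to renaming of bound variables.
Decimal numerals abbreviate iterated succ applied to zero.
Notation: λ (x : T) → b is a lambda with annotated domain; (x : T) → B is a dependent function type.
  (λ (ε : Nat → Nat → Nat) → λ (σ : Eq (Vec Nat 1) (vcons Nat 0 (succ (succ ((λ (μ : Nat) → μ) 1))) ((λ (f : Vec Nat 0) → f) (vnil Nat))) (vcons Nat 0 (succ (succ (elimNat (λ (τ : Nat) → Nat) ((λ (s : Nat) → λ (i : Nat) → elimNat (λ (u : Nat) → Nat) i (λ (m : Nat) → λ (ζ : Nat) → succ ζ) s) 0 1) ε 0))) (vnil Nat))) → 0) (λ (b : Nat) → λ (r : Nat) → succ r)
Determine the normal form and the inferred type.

resulting normal form:
  λ (ε : Eq (Vec Nat 1) (vcons Nat 0 3 (vnil Nat)) (vcons Nat 0 3 (vnil Nat))) → 0
inferred type:
  Eq (Vec Nat 1) (vcons Nat 0 3 (vnil Nat)) (vcons Nat 0 3 (vnil Nat)) → Nat


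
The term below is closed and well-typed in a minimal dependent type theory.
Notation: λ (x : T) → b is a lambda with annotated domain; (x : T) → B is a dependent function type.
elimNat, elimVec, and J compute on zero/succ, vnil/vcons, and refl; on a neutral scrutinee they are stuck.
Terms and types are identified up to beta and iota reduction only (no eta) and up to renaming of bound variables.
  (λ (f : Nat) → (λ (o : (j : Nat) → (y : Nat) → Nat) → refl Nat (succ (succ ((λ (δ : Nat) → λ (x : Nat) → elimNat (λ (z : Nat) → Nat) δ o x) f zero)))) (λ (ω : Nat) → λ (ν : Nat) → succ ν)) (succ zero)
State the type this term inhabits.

inferred type:
  Eq Nat (succ (succ (succ zero))) (succ (succ (succ zero)))


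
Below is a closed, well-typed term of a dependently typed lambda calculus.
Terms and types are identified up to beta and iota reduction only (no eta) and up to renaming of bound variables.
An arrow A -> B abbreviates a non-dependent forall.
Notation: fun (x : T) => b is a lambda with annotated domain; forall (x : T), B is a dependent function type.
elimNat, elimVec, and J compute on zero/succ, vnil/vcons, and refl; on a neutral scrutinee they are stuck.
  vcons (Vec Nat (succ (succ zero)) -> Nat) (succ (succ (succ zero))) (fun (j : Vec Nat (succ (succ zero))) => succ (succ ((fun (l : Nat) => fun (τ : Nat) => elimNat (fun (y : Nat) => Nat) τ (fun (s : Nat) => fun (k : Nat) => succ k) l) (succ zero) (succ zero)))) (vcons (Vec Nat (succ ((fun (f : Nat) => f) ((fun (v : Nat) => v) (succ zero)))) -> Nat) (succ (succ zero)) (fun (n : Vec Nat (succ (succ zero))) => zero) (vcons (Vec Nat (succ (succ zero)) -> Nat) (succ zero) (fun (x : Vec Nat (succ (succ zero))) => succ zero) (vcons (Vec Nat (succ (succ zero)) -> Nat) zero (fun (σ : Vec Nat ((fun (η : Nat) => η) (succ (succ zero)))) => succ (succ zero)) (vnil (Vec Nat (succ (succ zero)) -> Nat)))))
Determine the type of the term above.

inferred type:
  Vec (Vec Nat (succ (succ zero)) -> Nat) (succ (succ (succ (succ zero))))


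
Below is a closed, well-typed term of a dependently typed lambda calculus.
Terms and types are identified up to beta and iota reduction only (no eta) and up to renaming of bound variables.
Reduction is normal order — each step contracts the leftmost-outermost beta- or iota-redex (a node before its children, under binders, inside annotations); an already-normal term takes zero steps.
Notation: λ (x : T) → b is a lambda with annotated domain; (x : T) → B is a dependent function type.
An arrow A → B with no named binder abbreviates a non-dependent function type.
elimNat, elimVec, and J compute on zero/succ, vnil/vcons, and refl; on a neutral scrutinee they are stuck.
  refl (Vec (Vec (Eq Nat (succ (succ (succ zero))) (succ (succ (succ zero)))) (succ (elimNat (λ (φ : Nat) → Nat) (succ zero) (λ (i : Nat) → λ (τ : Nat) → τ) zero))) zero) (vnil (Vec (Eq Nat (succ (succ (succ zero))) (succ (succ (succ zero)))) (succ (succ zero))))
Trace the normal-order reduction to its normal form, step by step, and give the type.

normal-order reduction sequence:
  refl (Vec (Vec (Eq Nat (succ (succ (succ zero))) (succ (succ (succ zero)))) (succ (elimNat (λ (φ : Nat) → Nat) (succ zero) (λ (i : Nat) → λ (τ : Nat) → τ) zero))) zero) (vnil (Vec (Eq Nat (succ (succ (succ zero))) (succ (succ (succ zero)))) (succ (succ zero))))
  ~> refl (Vec (Vec (Eq Nat (succ (succ (succ zero))) (succ (succ (succ zero)))) (succ (succ zero))) zero) (vnil (Vec (Eq Nat (succ (succ (succ zero))) (succ (succ (succ zero)))) (succ (succ zero))))
inferred type:
  Eq (Vec (Vec (Eq Nat (succ (succ (succ zero))) (succ (succ (succ zero)))) (succ (succ zero))) zero) (vnil (Vec (Eq Nat (succ (succ (succ zero))) (succ (succ (succ zero)))) (succ (succ zero)))) (vnil (Vec (Eq Nat (succ (succ (succ zero))) (succ (succ (succ zero)))) (succ (succ zero))))


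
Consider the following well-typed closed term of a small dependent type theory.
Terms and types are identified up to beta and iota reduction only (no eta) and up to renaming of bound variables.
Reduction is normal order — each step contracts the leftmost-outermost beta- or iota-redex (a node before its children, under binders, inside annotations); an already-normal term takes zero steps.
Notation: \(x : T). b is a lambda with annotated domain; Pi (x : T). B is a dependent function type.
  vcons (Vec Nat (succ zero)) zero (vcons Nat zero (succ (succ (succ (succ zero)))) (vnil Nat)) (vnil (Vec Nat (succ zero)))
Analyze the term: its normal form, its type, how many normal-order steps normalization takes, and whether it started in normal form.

normal form:
  vcons (Vec Nat (succ zero)) zero (vcons Nat zero (succ (succ (succ (succ zero)))) (vnil Nat)) (vnil (Vec Nat (succ zero)))
inferred type:
  Vec (Vec Nat (succ zero)) (succ zero)
reduction steps (normal order): 0
already normal: yes


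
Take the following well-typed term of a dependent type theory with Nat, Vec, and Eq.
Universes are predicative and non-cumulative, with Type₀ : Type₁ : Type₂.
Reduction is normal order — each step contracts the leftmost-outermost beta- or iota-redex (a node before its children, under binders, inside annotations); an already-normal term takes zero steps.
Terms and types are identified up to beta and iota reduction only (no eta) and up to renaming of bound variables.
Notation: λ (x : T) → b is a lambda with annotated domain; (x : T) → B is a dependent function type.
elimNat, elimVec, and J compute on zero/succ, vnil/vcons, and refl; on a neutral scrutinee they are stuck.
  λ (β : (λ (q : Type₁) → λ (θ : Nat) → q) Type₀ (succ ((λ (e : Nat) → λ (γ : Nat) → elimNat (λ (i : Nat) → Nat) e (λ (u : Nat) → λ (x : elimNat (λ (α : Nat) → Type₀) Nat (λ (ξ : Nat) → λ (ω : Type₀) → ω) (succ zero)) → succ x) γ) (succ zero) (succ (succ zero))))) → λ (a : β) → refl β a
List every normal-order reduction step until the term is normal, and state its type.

reduction (normal order):
  λ (β : (λ (q : Type₁) → λ (θ : Nat) → q) Type₀ (succ ((λ (e : Nat) → λ (γ : Nat) → elimNat (λ (i : Nat) → Nat) e (λ (u : Nat) → λ (x : elimNat (λ (α : Nat) → Type₀) Nat (λ (ξ : Nat) → λ (ω : Type₀) → ω) (succ zero)) → succ x) γ) (succ zero) (succ (succ zero))))) → λ (a : β) → refl β a
  ~> λ (β : (λ (q : Nat) → Type₀) (succ ((λ (θ : Nat) → λ (e : Nat) → elimNat (λ (γ : Nat) → Nat) θ (λ (i : Nat) → λ (u : elimNat (λ (x : Nat) → Type₀) Nat (λ (α : Nat) → λ (ξ : Type₀) → ξ) (succ zero)) → succ u) e) (succ zero) (succ (succ zero))))) → λ (ω : β) → refl β ω
  ~> λ (β : Type₀) → λ (q : β) → refl β q
type:
  (β : Type₀) → (q : β) → Eq β q q


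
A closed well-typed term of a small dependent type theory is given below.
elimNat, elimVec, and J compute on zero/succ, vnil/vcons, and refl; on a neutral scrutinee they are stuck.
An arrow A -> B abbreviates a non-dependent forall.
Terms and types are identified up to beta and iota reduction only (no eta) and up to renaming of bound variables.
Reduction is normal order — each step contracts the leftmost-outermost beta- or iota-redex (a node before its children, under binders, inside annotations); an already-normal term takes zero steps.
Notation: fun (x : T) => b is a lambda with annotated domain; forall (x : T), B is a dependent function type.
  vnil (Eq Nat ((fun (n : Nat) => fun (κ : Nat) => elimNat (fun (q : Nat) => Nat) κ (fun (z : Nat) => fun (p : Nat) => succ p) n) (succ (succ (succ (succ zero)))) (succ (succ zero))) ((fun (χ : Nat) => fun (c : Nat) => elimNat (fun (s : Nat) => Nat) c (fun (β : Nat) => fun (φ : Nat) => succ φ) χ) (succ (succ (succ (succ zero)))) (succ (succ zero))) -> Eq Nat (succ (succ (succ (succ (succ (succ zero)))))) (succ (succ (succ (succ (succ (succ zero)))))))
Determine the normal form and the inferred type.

resulting normal form:
  vnil (Eq Nat (succ (succ (succ (succ (succ (succ zero)))))) (succ (succ (succ (succ (succ (succ zero)))))) -> Eq Nat (succ (succ (succ (succ (succ (succ zero)))))) (succ (succ (succ (succ (succ (succ zero)))))))
the term's type:
  Vec (Eq Nat (succ (succ (succ (succ (succ (succ zero)))))) (succ (succ (succ (succ (succ (succ zero)))))) -> Eq Nat (succ (succ (succ (succ (succ (succ zero)))))) (succ (succ (succ (succ (succ (succ zero))))))) zero
observation: the first redex contracted is a beta-redex; the normal form is reached in 30 normal-order steps.
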